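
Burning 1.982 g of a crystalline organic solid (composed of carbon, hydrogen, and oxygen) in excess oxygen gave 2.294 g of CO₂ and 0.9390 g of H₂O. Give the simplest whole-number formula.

mol C = 2.294 g CO₂ ÷ 44.009 g/mol = 0.052126 mol
mol H = 2 × 0.9390 g H₂O ÷ 18.015 g/mol = 0.10425 mol
mass O = 1.982 − (0.62608 + 0.10508) = 1.2508 g → mol O = 1.2508 ÷ 15.999 = 0.078182 mol
Divide by the smallest (0.052126 mol): C 1.000, H 2.000, O 1.500
Multiplying each by 2 gives whole numbers: C 2.00, H 4.00, O 3.00

C2H4O3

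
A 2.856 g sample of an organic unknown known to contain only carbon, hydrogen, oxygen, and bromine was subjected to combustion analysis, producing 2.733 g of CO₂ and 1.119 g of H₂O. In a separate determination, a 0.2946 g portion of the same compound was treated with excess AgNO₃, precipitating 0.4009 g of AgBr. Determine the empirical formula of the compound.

mol C = 2.733 g CO₂ ÷ 44.009 g/mol = 0.062101 mol
mol H = 2 × 1.119 g H₂O ÷ 18.015 g/mol = 0.12423 mol
From the AgBr data: mol Br per gram of compound = (0.4009 ÷ 187.772) ÷ 0.2946 = 0.0072472 mol/g, so in the 2.856 g combustion sample mol Br = 0.020698 mol
mass O = 2.856 − (0.74589 + 0.12522 + 1.6539) = 0.33102 g → mol O = 0.33102 ÷ 15.999 = 0.020690 mol
Divide by the smallest (0.020690 mol): C 3.001, H 6.004, Br 1.000, O 1.000

C3H6BrO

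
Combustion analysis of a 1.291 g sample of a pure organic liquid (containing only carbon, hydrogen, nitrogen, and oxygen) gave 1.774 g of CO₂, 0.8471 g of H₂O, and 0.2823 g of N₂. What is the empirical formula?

mol C = 1.774 g CO₂ ÷ 44.009 g/mol = 0.040310 mol
mol H = 2 × 0.8471 g H₂O ÷ 18.015 g/mol = 0.094044 mol
mol N = 2 × 0.2823 g N₂ ÷ 28.014 g/mol = 0.020154 mol
mass O = 1.291 − (0.48416 + 0.094796 + 0.28230) = 0.42974 g → mol O = 0.42974 ÷ 15.999 = 0.026861 mol
Divide by the smallest (0.020154 mol): C 2.000, H 4.666, N 1.000, O 1.333
Multiplying each by 3 gives whole numbers: C 6.00, H 14.00, N 3.00, O 4.00

C6H14N3O4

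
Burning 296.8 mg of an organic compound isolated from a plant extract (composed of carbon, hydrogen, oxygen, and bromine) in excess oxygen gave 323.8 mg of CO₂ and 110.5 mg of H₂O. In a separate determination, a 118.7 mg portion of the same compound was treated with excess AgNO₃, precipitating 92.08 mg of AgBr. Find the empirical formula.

mol C = 0.3238 g CO₂ ÷ 44.009 g/mol = 0.0073576 mol
mol H = 2 × 0.1105 g H₂O ÷ 18.015 g/mol = 0.012268 mol
From the AgBr data: mol Br per gram of compound = (0.09208 ÷ 187.772) ÷ 0.1187 = 0.0041313 mol/g, so in the 0.2968 g combustion sample mol Br = 0.0012262 mol
mass O = 0.2968 − (0.088372 + 0.012366 + 0.097975) = 0.098087 g → mol O = 0.098087 ÷ 15.999 = 0.0061308 mol
Divide by the smallest (0.0012262 mol): C 6.001, H 10.005, Br 1.000, O 5.000

C6H10BrO5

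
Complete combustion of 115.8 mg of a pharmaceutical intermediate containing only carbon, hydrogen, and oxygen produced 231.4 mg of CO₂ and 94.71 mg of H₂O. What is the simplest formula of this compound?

mol C = 0.2314 g CO₂ ÷ 44.009 g/mol = 0.0052580 mol
mol H = 2 × 0.09471 g H₂O ÷ 18.015 g/mol = 0.010515 mol
mass O = 0.1158 − (0.063154 + 0.010599) = 0.042047 g → mol O = 0.042047 ÷ 15.999 = 0.0026281 mol
Divide by the smallest (0.0026281 mol): C 2.001, H 4.001, O 1.000

C2H4O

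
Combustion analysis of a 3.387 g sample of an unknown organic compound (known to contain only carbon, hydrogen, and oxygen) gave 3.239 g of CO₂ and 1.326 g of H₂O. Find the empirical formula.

mol C = 3.239 g CO₂ ÷ 44.009 g/mol = 0.073599 mol
mol H = 2 × 1.326 g H₂O ÷ 18.015 g/mol = 0.14721 mol
mass O = 3.387 − (0.88399 + 0.14839) = 2.3546 g → mol O = 2.3546 ÷ 15.999 = 0.14717 mol
Divide by the smallest (0.073599 mol): C 1.000, H 2.000, O 2.000

CH2O2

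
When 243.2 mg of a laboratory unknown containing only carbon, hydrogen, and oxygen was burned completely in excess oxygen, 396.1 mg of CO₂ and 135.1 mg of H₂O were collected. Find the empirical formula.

C6H10O5

mol C = 0.3961 g CO₂ ÷ 44.009 g/mol = 0.0090004 mol
mol H = 2 × 0.1351 g H₂O ÷ 18.015 g/mol = 0.014999 mol
mass O = 0.2432 − (0.10810 + 0.015119) = 0.11998 g → mol O = 0.11998 ÷ 15.999 = 0.0074990 mol
Divide by the smallest (0.0074990 mol): C 1.200, H 2.000, O 1.000
Multiplying each by 5 gives whole numbers: C 6.00, H 10.00, O 5.00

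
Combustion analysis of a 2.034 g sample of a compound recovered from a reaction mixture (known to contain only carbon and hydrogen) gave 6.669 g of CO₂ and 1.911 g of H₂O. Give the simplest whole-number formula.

C5H7

mol C = 6.669 g CO₂ ÷ 44.009 g/mol = 0.15154 mol
mol H = 2 × 1.911 g H₂O ÷ 18.015 g/mol = 0.21216 mol
Divide by the smallest (0.15154 mol): C 1.000, H 1.400
Multiplying each by 5 gives whole numbers: C 5.00, H 7.00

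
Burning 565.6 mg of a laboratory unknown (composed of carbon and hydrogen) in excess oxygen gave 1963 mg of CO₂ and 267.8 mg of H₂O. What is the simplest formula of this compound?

mol C = 1.963 g CO₂ ÷ 44.009 g/mol = 0.044605 mol
mol H = 2 × 0.2678 g H₂O ÷ 18.015 g/mol = 0.029731 mol
Divide by the smallest (0.029731 mol): C 1.500, H 1.000
Multiplying each by 2 gives whole numbers: C 3.00, H 2.00

C3H2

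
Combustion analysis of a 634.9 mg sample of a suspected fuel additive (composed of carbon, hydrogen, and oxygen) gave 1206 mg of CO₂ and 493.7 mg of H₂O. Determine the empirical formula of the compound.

C7H14O4

mol C = 1.206 g CO₂ ÷ 44.009 g/mol = 0.027403 mol
mol H = 2 × 0.4937 g H₂O ÷ 18.015 g/mol = 0.054810 mol
mass O = 0.6349 − (0.32914 + 0.055248) = 0.25051 g → mol O = 0.25051 ÷ 15.999 = 0.015658 mol
Divide by the smallest (0.015658 mol): C 1.750, H 3.500, O 1.000
Multiplying each by 4 gives whole numbers: C 7.00, H 14.00, O 4.00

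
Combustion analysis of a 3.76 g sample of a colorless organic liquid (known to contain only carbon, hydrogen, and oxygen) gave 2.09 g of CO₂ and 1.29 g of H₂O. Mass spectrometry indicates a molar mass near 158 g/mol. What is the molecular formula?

C2H6O8

mol C = 2.09 g CO₂ ÷ 44.009 g/mol = 0.04749 mol
mol H = 2 × 1.29 g H₂O ÷ 18.015 g/mol = 0.1432 mol
mass O = 3.76 − (0.5704 + 0.1444) = 3.045 g → mol O = 3.045 ÷ 15.999 = 0.1903 mol
Divide by the smallest (0.04749 mol): C 1.000, H 3.016, O 4.008
Empirical formula: CH3O4
Empirical-formula mass = 79.03 g/mol; 158 ÷ 79.03 ≈ 2, so the molecular formula is C2H6O8.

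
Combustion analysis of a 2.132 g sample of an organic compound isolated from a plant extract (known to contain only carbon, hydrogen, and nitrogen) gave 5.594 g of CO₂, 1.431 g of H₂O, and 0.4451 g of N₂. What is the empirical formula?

mol C = 5.594 g CO₂ ÷ 44.009 g/mol = 0.12711 mol
mol H = 2 × 1.431 g H₂O ÷ 18.015 g/mol = 0.15887 mol
mol N = 2 × 0.4451 g N₂ ÷ 28.014 g/mol = 0.031777 mol
Divide by the smallest (0.031777 mol): C 4.000, H 4.999, N 1.000

C4H5N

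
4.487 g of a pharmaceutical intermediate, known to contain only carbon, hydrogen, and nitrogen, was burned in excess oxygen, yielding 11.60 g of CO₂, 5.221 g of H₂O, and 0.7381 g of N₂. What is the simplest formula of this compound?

mol C = 11.60 g CO₂ ÷ 44.009 g/mol = 0.26358 mol
mol H = 2 × 5.221 g H₂O ÷ 18.015 g/mol = 0.57963 mol
mol N = 2 × 0.7381 g N₂ ÷ 28.014 g/mol = 0.052695 mol
Divide by the smallest (0.052695 mol): C 5.002, H 11.000, N 1.000

C5H11N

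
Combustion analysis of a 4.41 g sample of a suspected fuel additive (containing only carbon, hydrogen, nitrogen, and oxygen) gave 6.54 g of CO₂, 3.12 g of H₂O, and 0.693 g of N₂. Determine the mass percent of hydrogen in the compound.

7.9%

mol C = 6.54 g CO₂ ÷ 44.009 g/mol = 0.1486 mol
mol H = 2 × 3.12 g H₂O ÷ 18.015 g/mol = 0.3464 mol
mol N = 2 × 0.693 g N₂ ÷ 28.014 g/mol = 0.04948 mol
mass O = 4.41 − (1.785 + 0.3491 + 0.6930) = 1.583 g → mol O = 1.583 ÷ 15.999 = 0.09894 mol
mass % H = 0.3491 g ÷ 4.41 g × 100%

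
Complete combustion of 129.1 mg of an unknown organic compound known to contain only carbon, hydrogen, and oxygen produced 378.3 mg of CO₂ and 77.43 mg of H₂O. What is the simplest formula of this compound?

mol C = 0.3783 g CO₂ ÷ 44.009 g/mol = 0.0085960 mol
mol H = 2 × 0.07743 g H₂O ÷ 18.015 g/mol = 0.0085962 mol
mass O = 0.1291 − (0.10325 + 0.0086649) = 0.017189 g → mol O = 0.017189 ÷ 15.999 = 0.0010744 mol
Divide by the smallest (0.0010744 mol): C 8.001, H 8.001, O 1.000

C8H8O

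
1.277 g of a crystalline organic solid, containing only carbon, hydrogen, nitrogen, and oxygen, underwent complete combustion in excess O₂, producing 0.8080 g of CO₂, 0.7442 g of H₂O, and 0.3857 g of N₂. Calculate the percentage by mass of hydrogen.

6.52%

mol C = 0.8080 g CO₂ ÷ 44.009 g/mol = 0.018360 mol
mol H = 2 × 0.7442 g H₂O ÷ 18.015 g/mol = 0.082620 mol
mol N = 2 × 0.3857 g N₂ ÷ 28.014 g/mol = 0.027536 mol
mass O = 1.277 − (0.22052 + 0.083281 + 0.38570) = 0.58750 g → mol O = 0.58750 ÷ 15.999 = 0.036721 mol
mass % H = 0.083281 g ÷ 1.277 g × 100%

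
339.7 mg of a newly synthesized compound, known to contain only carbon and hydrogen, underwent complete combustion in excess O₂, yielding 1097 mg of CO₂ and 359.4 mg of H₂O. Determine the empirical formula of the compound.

mol C = 1.097 g CO₂ ÷ 44.009 g/mol = 0.024927 mol
mol H = 2 × 0.3594 g H₂O ÷ 18.015 g/mol = 0.039900 mol
Divide by the smallest (0.024927 mol): C 1.000, H 1.601
Multiplying each by 5 gives whole numbers: C 5.00, H 8.00

C5H8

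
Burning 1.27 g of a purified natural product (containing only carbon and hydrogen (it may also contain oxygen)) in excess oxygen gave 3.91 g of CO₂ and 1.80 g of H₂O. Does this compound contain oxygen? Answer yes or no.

mol C = 3.91 g CO₂ ÷ 44.009 g/mol = 0.08885 mol
mol H = 2 × 1.80 g H₂O ÷ 18.015 g/mol = 0.1998 mol
C and H together account for 1.269 g — essentially the entire 1.27 g sample — so the compound contains no oxygen.

no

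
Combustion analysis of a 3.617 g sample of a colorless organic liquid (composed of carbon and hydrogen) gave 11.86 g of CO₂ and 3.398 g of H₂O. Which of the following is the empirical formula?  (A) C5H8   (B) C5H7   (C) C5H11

(B) C5H7

mol C = 11.86 g CO₂ ÷ 44.009 g/mol = 0.26949 mol
mol H = 2 × 3.398 g H₂O ÷ 18.015 g/mol = 0.37724 mol
Divide by the smallest (0.26949 mol): C 1.000, H 1.400
Multiplying each by 5 gives whole numbers: C 5.00, H 7.00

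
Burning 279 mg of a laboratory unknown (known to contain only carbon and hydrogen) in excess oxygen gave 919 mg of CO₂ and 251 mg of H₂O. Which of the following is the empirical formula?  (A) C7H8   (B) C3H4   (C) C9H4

(B) C3H4

mol C = 0.919 g CO₂ ÷ 44.009 g/mol = 0.02088 mol
mol H = 2 × 0.251 g H₂O ÷ 18.015 g/mol = 0.02787 mol
Divide by the smallest (0.02088 mol): C 1.000, H 1.334
Multiplying each by 3 gives whole numbers: C 3.00, H 4.00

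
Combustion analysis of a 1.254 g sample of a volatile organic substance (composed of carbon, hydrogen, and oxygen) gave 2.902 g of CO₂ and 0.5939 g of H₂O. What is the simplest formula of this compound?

mol C = 2.902 g CO₂ ÷ 44.009 g/mol = 0.065941 mol
mol H = 2 × 0.5939 g H₂O ÷ 18.015 g/mol = 0.065934 mol
mass O = 1.254 − (0.79202 + 0.066461) = 0.39552 g → mol O = 0.39552 ÷ 15.999 = 0.024722 mol
Divide by the smallest (0.024722 mol): C 2.667, H 2.667, O 1.000
Multiplying each by 3 gives whole numbers: C 8.00, H 8.00, O 3.00

C8H8O3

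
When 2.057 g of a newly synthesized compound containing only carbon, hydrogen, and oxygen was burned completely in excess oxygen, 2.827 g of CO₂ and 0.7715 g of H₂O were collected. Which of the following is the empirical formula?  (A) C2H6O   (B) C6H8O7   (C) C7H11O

(B) C6H8O7

mol C = 2.827 g CO₂ ÷ 44.009 g/mol = 0.064237 mol
mol H = 2 × 0.7715 g H₂O ÷ 18.015 g/mol = 0.085651 mol
mass O = 2.057 − (0.77155 + 0.086336) = 1.1991 g → mol O = 1.1991 ÷ 15.999 = 0.074949 mol
Divide by the smallest (0.064237 mol): C 1.000, H 1.333, O 1.167
Multiplying each by 6 gives whole numbers: C 6.00, H 8.00, O 7.00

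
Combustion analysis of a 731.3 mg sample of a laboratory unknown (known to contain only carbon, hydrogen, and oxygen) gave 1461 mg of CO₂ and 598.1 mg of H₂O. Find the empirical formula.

C2H4O

mol C = 1.461 g CO₂ ÷ 44.009 g/mol = 0.033198 mol
mol H = 2 × 0.5981 g H₂O ÷ 18.015 g/mol = 0.066400 mol
mass O = 0.7313 − (0.39874 + 0.066931) = 0.26563 g → mol O = 0.26563 ÷ 15.999 = 0.016603 mol
Divide by the smallest (0.016603 mol): C 2.000, H 3.999, O 1.000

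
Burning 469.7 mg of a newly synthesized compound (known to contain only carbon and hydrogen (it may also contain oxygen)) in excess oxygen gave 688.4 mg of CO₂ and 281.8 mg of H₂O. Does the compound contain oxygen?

mol C = 0.6884 g CO₂ ÷ 44.009 g/mol = 0.015642 mol
mol H = 2 × 0.2818 g H₂O ÷ 18.015 g/mol = 0.031285 mol
C and H account for only 0.21941 g of the 0.4697 g sample; the remaining 0.25029 g must be oxygen.

yes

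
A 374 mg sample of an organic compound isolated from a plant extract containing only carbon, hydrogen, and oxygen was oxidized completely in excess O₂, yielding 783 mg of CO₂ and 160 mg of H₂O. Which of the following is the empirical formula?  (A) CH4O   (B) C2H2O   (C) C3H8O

mol C = 0.783 g CO₂ ÷ 44.009 g/mol = 0.01779 mol
mol H = 2 × 0.160 g H₂O ÷ 18.015 g/mol = 0.01776 mol
mass O = 0.374 − (0.2137 + 0.01791) = 0.1424 g → mol O = 0.1424 ÷ 15.999 = 0.008900 mol
Divide by the smallest (0.008900 mol): C 1.999, H 1.996, O 1.000

(B) C2H2O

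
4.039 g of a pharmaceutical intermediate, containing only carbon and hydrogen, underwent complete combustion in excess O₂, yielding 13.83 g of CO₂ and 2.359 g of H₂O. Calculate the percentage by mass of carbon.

93.45%

mol C = 13.83 g CO₂ ÷ 44.009 g/mol = 0.31425 mol
mol H = 2 × 2.359 g H₂O ÷ 18.015 g/mol = 0.26189 mol
mass % C = 3.7745 g ÷ 4.039 g × 100%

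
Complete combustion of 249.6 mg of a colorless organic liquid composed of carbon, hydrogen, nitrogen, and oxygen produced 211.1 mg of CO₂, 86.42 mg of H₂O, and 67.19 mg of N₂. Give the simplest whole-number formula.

mol C = 0.2111 g CO₂ ÷ 44.009 g/mol = 0.0047967 mol
mol H = 2 × 0.08642 g H₂O ÷ 18.015 g/mol = 0.0095942 mol
mol N = 2 × 0.06719 g N₂ ÷ 28.014 g/mol = 0.0047969 mol
mass O = 0.2496 − (0.057614 + 0.0096710 + 0.067190) = 0.11513 g → mol O = 0.11513 ÷ 15.999 = 0.0071958 mol
Divide by the smallest (0.0047967 mol): C 1.000, H 2.000, N 1.000, O 1.500
Multiplying each by 2 gives whole numbers: C 2.00, H 4.00, N 2.00, O 3.00

C2H4N2O3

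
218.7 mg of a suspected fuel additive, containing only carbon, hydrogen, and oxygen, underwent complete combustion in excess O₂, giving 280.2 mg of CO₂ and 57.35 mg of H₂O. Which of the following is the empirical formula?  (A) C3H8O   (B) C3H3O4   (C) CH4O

mol C = 0.2802 g CO₂ ÷ 44.009 g/mol = 0.0063669 mol
mol H = 2 × 0.05735 g H₂O ÷ 18.015 g/mol = 0.0063669 mol
mass O = 0.2187 − (0.076473 + 0.0064179) = 0.13581 g → mol O = 0.13581 ÷ 15.999 = 0.0084886 mol
Divide by the smallest (0.0063669 mol): C 1.000, H 1.000, O 1.333
Multiplying each by 3 gives whole numbers: C 3.00, H 3.00, O 4.00

(B) C3H3O4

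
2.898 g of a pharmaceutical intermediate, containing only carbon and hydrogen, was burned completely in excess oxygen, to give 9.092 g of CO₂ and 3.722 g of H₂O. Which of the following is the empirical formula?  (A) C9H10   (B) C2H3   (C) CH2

mol C = 9.092 g CO₂ ÷ 44.009 g/mol = 0.20659 mol
mol H = 2 × 3.722 g H₂O ÷ 18.015 g/mol = 0.41321 mol
Divide by the smallest (0.20659 mol): C 1.000, H 2.000

(C) CH2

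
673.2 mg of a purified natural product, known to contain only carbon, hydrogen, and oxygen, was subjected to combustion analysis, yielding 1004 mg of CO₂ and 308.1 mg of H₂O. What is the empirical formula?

C2H3O2

mol C = 1.004 g CO₂ ÷ 44.009 g/mol = 0.022814 mol
mol H = 2 × 0.3081 g H₂O ÷ 18.015 g/mol = 0.034205 mol
mass O = 0.6732 − (0.27401 + 0.034478) = 0.36471 g → mol O = 0.36471 ÷ 15.999 = 0.022796 mol
Divide by the smallest (0.022796 mol): C 1.001, H 1.500, O 1.000
Multiplying each by 2 gives whole numbers: C 2.00, H 3.00, O 2.00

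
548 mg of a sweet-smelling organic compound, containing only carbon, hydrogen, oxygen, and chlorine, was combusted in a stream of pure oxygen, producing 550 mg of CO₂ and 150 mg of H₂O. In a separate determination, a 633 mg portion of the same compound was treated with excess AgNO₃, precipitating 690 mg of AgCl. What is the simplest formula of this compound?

C6H8Cl2O7

mol C = 0.550 g CO₂ ÷ 44.009 g/mol = 0.01250 mol
mol H = 2 × 0.150 g H₂O ÷ 18.015 g/mol = 0.01665 mol
From the AgCl data: mol Cl per gram of compound = (0.690 ÷ 143.318) ÷ 0.633 = 0.007606 mol/g, so in the 0.548 g combustion sample mol Cl = 0.004168 mol
mass O = 0.548 − (0.1501 + 0.01679 + 0.1478) = 0.2334 g → mol O = 0.2334 ÷ 15.999 = 0.01459 mol
Divide by the smallest (0.004168 mol): C 2.998, H 3.995, Cl 1.000, O 3.499
Multiplying each by 2 gives whole numbers: C 6.00, H 7.99, Cl 2.00, O 7.00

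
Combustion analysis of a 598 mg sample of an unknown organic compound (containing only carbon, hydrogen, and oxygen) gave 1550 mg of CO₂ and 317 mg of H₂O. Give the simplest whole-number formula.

C4H4O

mol C = 1.55 g CO₂ ÷ 44.009 g/mol = 0.03522 mol
mol H = 2 × 0.317 g H₂O ÷ 18.015 g/mol = 0.03519 mol
mass O = 0.598 − (0.4230 + 0.03547) = 0.1395 g → mol O = 0.1395 ÷ 15.999 = 0.008719 mol
Divide by the smallest (0.008719 mol): C 4.039, H 4.036, O 1.000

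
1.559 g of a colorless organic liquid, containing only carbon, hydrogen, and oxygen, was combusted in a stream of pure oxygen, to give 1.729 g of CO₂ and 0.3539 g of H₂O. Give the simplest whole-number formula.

mol C = 1.729 g CO₂ ÷ 44.009 g/mol = 0.039287 mol
mol H = 2 × 0.3539 g H₂O ÷ 18.015 g/mol = 0.039289 mol
mass O = 1.559 − (0.47188 + 0.039604) = 1.0475 g → mol O = 1.0475 ÷ 15.999 = 0.065474 mol
Divide by the smallest (0.039287 mol): C 1.000, H 1.000, O 1.667
Multiplying each by 3 gives whole numbers: C 3.00, H 3.00, O 5.00

C3H3O5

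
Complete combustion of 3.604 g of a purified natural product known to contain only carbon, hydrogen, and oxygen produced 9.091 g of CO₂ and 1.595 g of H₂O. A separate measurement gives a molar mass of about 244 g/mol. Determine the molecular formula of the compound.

C14H12O4

mol C = 9.091 g CO₂ ÷ 44.009 g/mol = 0.20657 mol
mol H = 2 × 1.595 g H₂O ÷ 18.015 g/mol = 0.17707 mol
mass O = 3.604 − (2.4811 + 0.17849) = 0.94438 g → mol O = 0.94438 ÷ 15.999 = 0.059027 mol
Divide by the smallest (0.059027 mol): C 3.500, H 3.000, O 1.000
Multiplying each by 2 gives whole numbers: C 7.00, H 6.00, O 2.00
Empirical formula: C7H6O2
Empirical-formula mass = 122.12 g/mol; 244 ÷ 122.12 ≈ 2, so the molecular formula is C14H12O4.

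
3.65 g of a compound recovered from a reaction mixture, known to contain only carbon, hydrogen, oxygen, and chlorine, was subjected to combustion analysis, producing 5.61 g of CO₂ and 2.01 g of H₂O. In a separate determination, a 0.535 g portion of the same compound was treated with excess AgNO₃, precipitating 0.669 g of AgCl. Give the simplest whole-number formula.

C8H14Cl2O3

mol C = 5.61 g CO₂ ÷ 44.009 g/mol = 0.1275 mol
mol H = 2 × 2.01 g H₂O ÷ 18.015 g/mol = 0.2231 mol
From the AgCl data: mol Cl per gram of compound = (0.669 ÷ 143.318) ÷ 0.535 = 0.008725 mol/g, so in the 3.65 g combustion sample mol Cl = 0.03185 mol
mass O = 3.65 − (1.531 + 0.2249 + 1.129) = 0.7650 g → mol O = 0.7650 ÷ 15.999 = 0.04782 mol
Divide by the smallest (0.03185 mol): C 4.003, H 7.007, Cl 1.000, O 1.501
Multiplying each by 2 gives whole numbers: C 8.01, H 14.01, Cl 2.00, O 3.00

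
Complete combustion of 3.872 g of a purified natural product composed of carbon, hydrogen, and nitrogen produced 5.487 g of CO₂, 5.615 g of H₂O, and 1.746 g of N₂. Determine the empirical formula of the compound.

mol C = 5.487 g CO₂ ÷ 44.009 g/mol = 0.12468 mol
mol H = 2 × 5.615 g H₂O ÷ 18.015 g/mol = 0.62337 mol
mol N = 2 × 1.746 g N₂ ÷ 28.014 g/mol = 0.12465 mol
Divide by the smallest (0.12465 mol): C 1.000, H 5.001, N 1.000

CH5N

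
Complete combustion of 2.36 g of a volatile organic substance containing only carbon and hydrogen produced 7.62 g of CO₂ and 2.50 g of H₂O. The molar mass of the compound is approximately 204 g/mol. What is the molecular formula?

mol C = 7.62 g CO₂ ÷ 44.009 g/mol = 0.1731 mol
mol H = 2 × 2.50 g H₂O ÷ 18.015 g/mol = 0.2775 mol
Divide by the smallest (0.1731 mol): C 1.000, H 1.603
Multiplying each by 5 gives whole numbers: C 5.00, H 8.01
Empirical formula: C5H8
Empirical-formula mass = 68.12 g/mol; 204 ÷ 68.12 ≈ 3, so the molecular formula is C15H24.

C15H24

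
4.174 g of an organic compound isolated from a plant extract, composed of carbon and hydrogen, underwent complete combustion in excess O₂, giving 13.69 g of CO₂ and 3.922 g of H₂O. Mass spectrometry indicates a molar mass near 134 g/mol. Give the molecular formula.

C10H14

mol C = 13.69 g CO₂ ÷ 44.009 g/mol = 0.31107 mol
mol H = 2 × 3.922 g H₂O ÷ 18.015 g/mol = 0.43541 mol
Divide by the smallest (0.31107 mol): C 1.000, H 1.400
Multiplying each by 5 gives whole numbers: C 5.00, H 7.00
Empirical formula: C5H7
Empirical-formula mass = 67.11 g/mol; 134 ÷ 67.11 ≈ 2, so the molecular formula is C10H14.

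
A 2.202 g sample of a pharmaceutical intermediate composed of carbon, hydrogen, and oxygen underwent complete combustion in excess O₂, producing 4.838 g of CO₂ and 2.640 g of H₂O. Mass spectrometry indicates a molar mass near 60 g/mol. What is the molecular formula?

C3H8O

mol C = 4.838 g CO₂ ÷ 44.009 g/mol = 0.10993 mol
mol H = 2 × 2.640 g H₂O ÷ 18.015 g/mol = 0.29309 mol
mass O = 2.202 − (1.3204 + 0.29543) = 0.58617 g → mol O = 0.58617 ÷ 15.999 = 0.036638 mol
Divide by the smallest (0.036638 mol): C 3.000, H 8.000, O 1.000
Empirical formula: C3H8O
Empirical-formula mass = 60.10 g/mol; 60 ÷ 60.10 ≈ 1, so the molecular formula is C3H8O.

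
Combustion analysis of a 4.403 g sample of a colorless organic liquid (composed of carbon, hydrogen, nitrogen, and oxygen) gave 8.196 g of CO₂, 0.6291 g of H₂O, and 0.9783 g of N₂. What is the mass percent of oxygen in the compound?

mol C = 8.196 g CO₂ ÷ 44.009 g/mol = 0.18623 mol
mol H = 2 × 0.6291 g H₂O ÷ 18.015 g/mol = 0.069842 mol
mol N = 2 × 0.9783 g N₂ ÷ 28.014 g/mol = 0.069844 mol
mass O = 4.403 − (2.2369 + 0.070401 + 0.97830) = 1.1174 g → mol O = 1.1174 ÷ 15.999 = 0.069844 mol
mass % O = 1.1174 g ÷ 4.403 g × 100%

25.38%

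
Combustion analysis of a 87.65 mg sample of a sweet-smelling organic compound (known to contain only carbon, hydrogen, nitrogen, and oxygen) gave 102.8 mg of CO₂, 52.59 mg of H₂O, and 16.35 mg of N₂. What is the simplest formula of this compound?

mol C = 0.1028 g CO₂ ÷ 44.009 g/mol = 0.0023359 mol
mol H = 2 × 0.05259 g H₂O ÷ 18.015 g/mol = 0.0058385 mol
mol N = 2 × 0.01635 g N₂ ÷ 28.014 g/mol = 0.0011673 mol
mass O = 0.08765 − (0.028056 + 0.0058852 + 0.016350) = 0.037358 g → mol O = 0.037358 ÷ 15.999 = 0.0023351 mol
Divide by the smallest (0.0011673 mol): C 2.001, H 5.002, N 1.000, O 2.000

C2H5NO2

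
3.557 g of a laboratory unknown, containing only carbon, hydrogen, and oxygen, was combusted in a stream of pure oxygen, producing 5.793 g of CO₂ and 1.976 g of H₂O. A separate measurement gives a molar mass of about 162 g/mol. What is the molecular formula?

C6H10O5

mol C = 5.793 g CO₂ ÷ 44.009 g/mol = 0.13163 mol
mol H = 2 × 1.976 g H₂O ÷ 18.015 g/mol = 0.21937 mol
mass O = 3.557 − (1.5810 + 0.22113) = 1.7548 g → mol O = 1.7548 ÷ 15.999 = 0.10968 mol
Divide by the smallest (0.10968 mol): C 1.200, H 2.000, O 1.000
Multiplying each by 5 gives whole numbers: C 6.00, H 10.00, O 5.00
Empirical formula: C6H10O5
Empirical-formula mass = 162.14 g/mol; 162 ÷ 162.14 ≈ 1, so the molecular formula is C6H10O5.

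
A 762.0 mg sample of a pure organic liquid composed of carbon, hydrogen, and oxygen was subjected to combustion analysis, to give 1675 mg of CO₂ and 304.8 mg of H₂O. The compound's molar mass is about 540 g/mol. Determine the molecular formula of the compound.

mol C = 1.675 g CO₂ ÷ 44.009 g/mol = 0.038060 mol
mol H = 2 × 0.3048 g H₂O ÷ 18.015 g/mol = 0.033838 mol
mass O = 0.7620 − (0.45714 + 0.034109) = 0.27075 g → mol O = 0.27075 ÷ 15.999 = 0.016923 mol
Divide by the smallest (0.016923 mol): C 2.249, H 2.000, O 1.000
Multiplying each by 4 gives whole numbers: C 9.00, H 8.00, O 4.00
Empirical formula: C9H8O4
Empirical-formula mass = 180.16 g/mol; 540 ÷ 180.16 ≈ 3, so the molecular formula is C27H24O12.

C27H24O12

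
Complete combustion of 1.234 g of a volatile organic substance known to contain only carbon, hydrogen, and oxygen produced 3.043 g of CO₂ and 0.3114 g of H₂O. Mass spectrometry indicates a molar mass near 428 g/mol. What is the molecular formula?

mol C = 3.043 g CO₂ ÷ 44.009 g/mol = 0.069145 mol
mol H = 2 × 0.3114 g H₂O ÷ 18.015 g/mol = 0.034571 mol
mass O = 1.234 − (0.83050 + 0.034848) = 0.36865 g → mol O = 0.36865 ÷ 15.999 = 0.023042 mol
Divide by the smallest (0.023042 mol): C 3.001, H 1.500, O 1.000
Multiplying each by 2 gives whole numbers: C 6.00, H 3.00, O 2.00
Empirical formula: C6H3O2
Empirical-formula mass = 107.09 g/mol; 428 ÷ 107.09 ≈ 4, so the molecular formula is C24H12O8.

C24H12O8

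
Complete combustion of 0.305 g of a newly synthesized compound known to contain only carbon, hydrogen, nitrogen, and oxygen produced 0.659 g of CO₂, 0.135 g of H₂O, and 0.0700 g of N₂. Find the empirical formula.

mol C = 0.659 g CO₂ ÷ 44.009 g/mol = 0.01497 mol
mol H = 2 × 0.135 g H₂O ÷ 18.015 g/mol = 0.01499 mol
mol N = 2 × 0.0700 g N₂ ÷ 28.014 g/mol = 0.004998 mol
mass O = 0.305 − (0.1799 + 0.01511 + 0.07000) = 0.04004 g → mol O = 0.04004 ÷ 15.999 = 0.002502 mol
Divide by the smallest (0.002502 mol): C 5.984, H 5.989, N 1.997, O 1.000

C6H6N2O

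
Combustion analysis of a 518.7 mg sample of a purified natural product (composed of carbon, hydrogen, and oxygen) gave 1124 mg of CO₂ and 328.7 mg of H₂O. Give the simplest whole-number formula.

C7H10O3

mol C = 1.124 g CO₂ ÷ 44.009 g/mol = 0.025540 mol
mol H = 2 × 0.3287 g H₂O ÷ 18.015 g/mol = 0.036492 mol
mass O = 0.5187 − (0.30676 + 0.036784) = 0.17515 g → mol O = 0.17515 ÷ 15.999 = 0.010948 mol
Divide by the smallest (0.010948 mol): C 2.333, H 3.333, O 1.000
Multiplying each by 3 gives whole numbers: C 7.00, H 10.00, O 3.00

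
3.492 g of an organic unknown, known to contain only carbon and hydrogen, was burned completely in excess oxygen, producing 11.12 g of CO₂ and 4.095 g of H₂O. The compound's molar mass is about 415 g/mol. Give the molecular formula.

C30H54

mol C = 11.12 g CO₂ ÷ 44.009 g/mol = 0.25268 mol
mol H = 2 × 4.095 g H₂O ÷ 18.015 g/mol = 0.45462 mol
Divide by the smallest (0.25268 mol): C 1.000, H 1.799
Multiplying each by 5 gives whole numbers: C 5.00, H 9.00
Empirical formula: C5H9
Empirical-formula mass = 69.13 g/mol; 415 ÷ 69.13 ≈ 6, so the molecular formula is C30H54.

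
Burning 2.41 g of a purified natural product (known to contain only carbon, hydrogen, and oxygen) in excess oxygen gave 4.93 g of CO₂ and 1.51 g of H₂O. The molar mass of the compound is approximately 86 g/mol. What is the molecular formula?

C4H6O2

mol C = 4.93 g CO₂ ÷ 44.009 g/mol = 0.1120 mol
mol H = 2 × 1.51 g H₂O ÷ 18.015 g/mol = 0.1676 mol
mass O = 2.41 − (1.346 + 0.1690) = 0.8955 g → mol O = 0.8955 ÷ 15.999 = 0.05597 mol
Divide by the smallest (0.05597 mol): C 2.001, H 2.995, O 1.000
Empirical formula: C2H3O
Empirical-formula mass = 43.05 g/mol; 86 ÷ 43.05 ≈ 2, so the molecular formula is C4H6O2.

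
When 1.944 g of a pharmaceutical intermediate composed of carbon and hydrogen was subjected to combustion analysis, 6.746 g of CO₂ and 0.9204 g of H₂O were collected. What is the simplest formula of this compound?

C3H2

mol C = 6.746 g CO₂ ÷ 44.009 g/mol = 0.15329 mol
mol H = 2 × 0.9204 g H₂O ÷ 18.015 g/mol = 0.10218 mol
Divide by the smallest (0.10218 mol): C 1.500, H 1.000
Multiplying each by 2 gives whole numbers: C 3.00, H 2.00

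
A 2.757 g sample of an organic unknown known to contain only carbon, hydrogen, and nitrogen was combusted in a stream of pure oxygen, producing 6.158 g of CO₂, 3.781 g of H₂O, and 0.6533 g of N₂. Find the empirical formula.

mol C = 6.158 g CO₂ ÷ 44.009 g/mol = 0.13993 mol
mol H = 2 × 3.781 g H₂O ÷ 18.015 g/mol = 0.41976 mol
mol N = 2 × 0.6533 g N₂ ÷ 28.014 g/mol = 0.046641 mol
Divide by the smallest (0.046641 mol): C 3.000, H 9.000, N 1.000

C3H9N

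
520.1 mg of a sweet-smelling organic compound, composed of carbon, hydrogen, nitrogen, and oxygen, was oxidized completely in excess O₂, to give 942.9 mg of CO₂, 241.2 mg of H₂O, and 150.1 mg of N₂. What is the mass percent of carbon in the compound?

49.48%

mol C = 0.9429 g CO₂ ÷ 44.009 g/mol = 0.021425 mol
mol H = 2 × 0.2412 g H₂O ÷ 18.015 g/mol = 0.026778 mol
mol N = 2 × 0.1501 g N₂ ÷ 28.014 g/mol = 0.010716 mol
mass O = 0.5201 − (0.25734 + 0.026992 + 0.15010) = 0.085670 g → mol O = 0.085670 ÷ 15.999 = 0.0053547 mol
mass % C = 0.25734 g ÷ 0.5201 g × 100%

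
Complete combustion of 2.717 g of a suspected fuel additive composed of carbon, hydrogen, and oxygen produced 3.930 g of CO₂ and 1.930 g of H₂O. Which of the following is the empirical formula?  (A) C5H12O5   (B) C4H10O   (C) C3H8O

(A) C5H12O5

mol C = 3.930 g CO₂ ÷ 44.009 g/mol = 0.089300 mol
mol H = 2 × 1.930 g H₂O ÷ 18.015 g/mol = 0.21427 mol
mass O = 2.717 − (1.0726 + 0.21598) = 1.4284 g → mol O = 1.4284 ÷ 15.999 = 0.089283 mol
Divide by the smallest (0.089283 mol): C 1.000, H 2.400, O 1.000
Multiplying each by 5 gives whole numbers: C 5.00, H 12.00, O 5.00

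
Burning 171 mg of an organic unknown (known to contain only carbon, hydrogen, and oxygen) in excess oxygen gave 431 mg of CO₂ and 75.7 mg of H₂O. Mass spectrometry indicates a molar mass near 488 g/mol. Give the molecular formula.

C28H24O8

mol C = 0.431 g CO₂ ÷ 44.009 g/mol = 0.009793 mol
mol H = 2 × 0.0757 g H₂O ÷ 18.015 g/mol = 0.008404 mol
mass O = 0.171 − (0.1176 + 0.008471) = 0.04490 g → mol O = 0.04490 ÷ 15.999 = 0.002806 mol
Divide by the smallest (0.002806 mol): C 3.490, H 2.995, O 1.000
Multiplying each by 2 gives whole numbers: C 6.98, H 5.99, O 2.00
Empirical formula: C7H6O2
Empirical-formula mass = 122.12 g/mol; 488 ÷ 122.12 ≈ 4, so the molecular formula is C28H24O8.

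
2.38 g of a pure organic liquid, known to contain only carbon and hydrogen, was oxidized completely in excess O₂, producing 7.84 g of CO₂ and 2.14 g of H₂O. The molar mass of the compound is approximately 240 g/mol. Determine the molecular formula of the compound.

C18H24

mol C = 7.84 g CO₂ ÷ 44.009 g/mol = 0.1781 mol
mol H = 2 × 2.14 g H₂O ÷ 18.015 g/mol = 0.2376 mol
Divide by the smallest (0.1781 mol): C 1.000, H 1.334
Multiplying each by 3 gives whole numbers: C 3.00, H 4.00
Empirical formula: C3H4
Empirical-formula mass = 40.06 g/mol; 240 ÷ 40.06 ≈ 6, so the molecular formula is C18H24.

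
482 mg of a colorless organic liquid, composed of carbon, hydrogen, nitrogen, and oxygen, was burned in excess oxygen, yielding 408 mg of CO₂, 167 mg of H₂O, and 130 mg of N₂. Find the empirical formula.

mol C = 0.408 g CO₂ ÷ 44.009 g/mol = 0.009271 mol
mol H = 2 × 0.167 g H₂O ÷ 18.015 g/mol = 0.01854 mol
mol N = 2 × 0.130 g N₂ ÷ 28.014 g/mol = 0.009281 mol
mass O = 0.482 − (0.1114 + 0.01869 + 0.1300) = 0.2220 g → mol O = 0.2220 ÷ 15.999 = 0.01387 mol
Divide by the smallest (0.009271 mol): C 1.000, H 2.000, N 1.001, O 1.496
Multiplying each by 2 gives whole numbers: C 2.00, H 4.00, N 2.00, O 2.99

C2H4N2O3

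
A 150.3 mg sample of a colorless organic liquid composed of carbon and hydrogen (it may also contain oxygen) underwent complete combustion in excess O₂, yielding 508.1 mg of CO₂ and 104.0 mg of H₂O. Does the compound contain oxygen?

no

mol C = 0.5081 g CO₂ ÷ 44.009 g/mol = 0.011545 mol
mol H = 2 × 0.1040 g H₂O ÷ 18.015 g/mol = 0.011546 mol
C and H together account for 0.15031 g — essentially the entire 0.1503 g sample — so the compound contains no oxygen.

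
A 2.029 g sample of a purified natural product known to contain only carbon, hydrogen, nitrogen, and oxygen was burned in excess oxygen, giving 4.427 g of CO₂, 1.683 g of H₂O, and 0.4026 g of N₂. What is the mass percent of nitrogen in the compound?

mol C = 4.427 g CO₂ ÷ 44.009 g/mol = 0.10059 mol
mol H = 2 × 1.683 g H₂O ÷ 18.015 g/mol = 0.18684 mol
mol N = 2 × 0.4026 g N₂ ÷ 28.014 g/mol = 0.028743 mol
mass O = 2.029 − (1.2082 + 0.18834 + 0.40260) = 0.22984 g → mol O = 0.22984 ÷ 15.999 = 0.014366 mol
mass % N = 0.40260 g ÷ 2.029 g × 100%

19.84%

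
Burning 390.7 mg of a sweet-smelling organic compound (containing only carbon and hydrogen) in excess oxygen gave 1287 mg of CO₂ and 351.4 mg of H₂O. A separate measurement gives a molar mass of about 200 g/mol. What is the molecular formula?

mol C = 1.287 g CO₂ ÷ 44.009 g/mol = 0.029244 mol
mol H = 2 × 0.3514 g H₂O ÷ 18.015 g/mol = 0.039012 mol
Divide by the smallest (0.029244 mol): C 1.000, H 1.334
Multiplying each by 3 gives whole numbers: C 3.00, H 4.00
Empirical formula: C3H4
Empirical-formula mass = 40.06 g/mol; 200 ÷ 40.06 ≈ 5, so the molecular formula is C15H20.

C15H20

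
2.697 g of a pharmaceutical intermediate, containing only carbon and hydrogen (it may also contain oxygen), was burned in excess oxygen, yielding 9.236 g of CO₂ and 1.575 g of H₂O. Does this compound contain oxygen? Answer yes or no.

mol C = 9.236 g CO₂ ÷ 44.009 g/mol = 0.20987 mol
mol H = 2 × 1.575 g H₂O ÷ 18.015 g/mol = 0.17485 mol
C and H together account for 2.6970 g — essentially the entire 2.697 g sample — so the compound contains no oxygen.

no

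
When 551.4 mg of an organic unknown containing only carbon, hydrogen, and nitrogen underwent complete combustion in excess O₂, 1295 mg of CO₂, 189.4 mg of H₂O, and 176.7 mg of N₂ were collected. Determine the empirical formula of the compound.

C7H5N3

mol C = 1.295 g CO₂ ÷ 44.009 g/mol = 0.029426 mol
mol H = 2 × 0.1894 g H₂O ÷ 18.015 g/mol = 0.021027 mol
mol N = 2 × 0.1767 g N₂ ÷ 28.014 g/mol = 0.012615 mol
Divide by the smallest (0.012615 mol): C 2.333, H 1.667, N 1.000
Multiplying each by 3 gives whole numbers: C 7.00, H 5.00, N 3.00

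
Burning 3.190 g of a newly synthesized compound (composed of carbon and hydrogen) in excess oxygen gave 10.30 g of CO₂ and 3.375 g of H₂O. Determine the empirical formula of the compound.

mol C = 10.30 g CO₂ ÷ 44.009 g/mol = 0.23404 mol
mol H = 2 × 3.375 g H₂O ÷ 18.015 g/mol = 0.37469 mol
Divide by the smallest (0.23404 mol): C 1.000, H 1.601
Multiplying each by 5 gives whole numbers: C 5.00, H 8.00

C5H8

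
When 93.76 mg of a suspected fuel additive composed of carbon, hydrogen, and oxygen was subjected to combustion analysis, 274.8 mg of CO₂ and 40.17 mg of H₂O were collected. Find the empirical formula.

C7H5O

mol C = 0.2748 g CO₂ ÷ 44.009 g/mol = 0.0062442 mol
mol H = 2 × 0.04017 g H₂O ÷ 18.015 g/mol = 0.0044596 mol
mass O = 0.09376 − (0.074999 + 0.0044953) = 0.014266 g → mol O = 0.014266 ÷ 15.999 = 0.00089167 mol
Divide by the smallest (0.00089167 mol): C 7.003, H 5.001, O 1.000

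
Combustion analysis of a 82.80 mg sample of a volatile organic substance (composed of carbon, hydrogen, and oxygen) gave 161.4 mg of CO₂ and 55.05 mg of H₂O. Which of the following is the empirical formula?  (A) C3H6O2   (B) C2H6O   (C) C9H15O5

mol C = 0.1614 g CO₂ ÷ 44.009 g/mol = 0.0036674 mol
mol H = 2 × 0.05505 g H₂O ÷ 18.015 g/mol = 0.0061116 mol
mass O = 0.08280 − (0.044050 + 0.0061605) = 0.032590 g → mol O = 0.032590 ÷ 15.999 = 0.0020370 mol
Divide by the smallest (0.0020370 mol): C 1.800, H 3.000, O 1.000
Multiplying each by 5 gives whole numbers: C 9.00, H 15.00, O 5.00

(C) C9H15O5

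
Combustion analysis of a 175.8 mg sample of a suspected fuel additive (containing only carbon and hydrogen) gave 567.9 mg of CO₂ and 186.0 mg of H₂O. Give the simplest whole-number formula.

C5H8

mol C = 0.5679 g CO₂ ÷ 44.009 g/mol = 0.012904 mol
mol H = 2 × 0.1860 g H₂O ÷ 18.015 g/mol = 0.020649 mol
Divide by the smallest (0.012904 mol): C 1.000, H 1.600
Multiplying each by 5 gives whole numbers: C 5.00, H 8.00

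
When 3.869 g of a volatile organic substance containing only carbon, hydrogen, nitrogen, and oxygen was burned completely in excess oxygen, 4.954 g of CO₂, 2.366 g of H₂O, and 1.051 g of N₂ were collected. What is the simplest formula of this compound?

C3H7N2O2

mol C = 4.954 g CO₂ ÷ 44.009 g/mol = 0.11257 mol
mol H = 2 × 2.366 g H₂O ÷ 18.015 g/mol = 0.26267 mol
mol N = 2 × 1.051 g N₂ ÷ 28.014 g/mol = 0.075034 mol
mass O = 3.869 − (1.3521 + 0.26477 + 1.0510) = 1.2012 g → mol O = 1.2012 ÷ 15.999 = 0.075078 mol
Divide by the smallest (0.075034 mol): C 1.500, H 3.501, N 1.000, O 1.001
Multiplying each by 2 gives whole numbers: C 3.00, H 7.00, N 2.00, O 2.00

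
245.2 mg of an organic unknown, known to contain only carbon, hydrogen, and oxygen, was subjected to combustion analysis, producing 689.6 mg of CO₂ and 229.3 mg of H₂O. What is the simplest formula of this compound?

mol C = 0.6896 g CO₂ ÷ 44.009 g/mol = 0.015670 mol
mol H = 2 × 0.2293 g H₂O ÷ 18.015 g/mol = 0.025457 mol
mass O = 0.2452 − (0.18821 + 0.025660) = 0.031333 g → mol O = 0.031333 ÷ 15.999 = 0.0019584 mol
Divide by the smallest (0.0019584 mol): C 8.001, H 12.998, O 1.000

C8H13O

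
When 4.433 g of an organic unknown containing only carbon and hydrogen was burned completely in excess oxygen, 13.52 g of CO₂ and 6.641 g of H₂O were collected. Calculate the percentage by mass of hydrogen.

mol C = 13.52 g CO₂ ÷ 44.009 g/mol = 0.30721 mol
mol H = 2 × 6.641 g H₂O ÷ 18.015 g/mol = 0.73727 mol
mass % H = 0.74317 g ÷ 4.433 g × 100%

16.76%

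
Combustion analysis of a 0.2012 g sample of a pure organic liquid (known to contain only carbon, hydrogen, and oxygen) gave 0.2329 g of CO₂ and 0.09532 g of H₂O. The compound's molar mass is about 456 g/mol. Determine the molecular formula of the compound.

mol C = 0.2329 g CO₂ ÷ 44.009 g/mol = 0.0052921 mol
mol H = 2 × 0.09532 g H₂O ÷ 18.015 g/mol = 0.010582 mol
mass O = 0.2012 − (0.063563 + 0.010667) = 0.12697 g → mol O = 0.12697 ÷ 15.999 = 0.0079361 mol
Divide by the smallest (0.0052921 mol): C 1.000, H 2.000, O 1.500
Multiplying each by 2 gives whole numbers: C 2.00, H 4.00, O 3.00
Empirical formula: C2H4O3
Empirical-formula mass = 76.05 g/mol; 456 ÷ 76.05 ≈ 6, so the molecular formula is C12H24O18.

C12H24O18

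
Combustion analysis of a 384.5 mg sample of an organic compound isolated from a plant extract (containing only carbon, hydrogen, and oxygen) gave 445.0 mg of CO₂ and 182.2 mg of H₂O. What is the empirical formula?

C2H4O3

mol C = 0.4450 g CO₂ ÷ 44.009 g/mol = 0.010112 mol
mol H = 2 × 0.1822 g H₂O ÷ 18.015 g/mol = 0.020228 mol
mass O = 0.3845 − (0.12145 + 0.020389) = 0.24266 g → mol O = 0.24266 ÷ 15.999 = 0.015167 mol
Divide by the smallest (0.010112 mol): C 1.000, H 2.000, O 1.500
Multiplying each by 2 gives whole numbers: C 2.00, H 4.00, O 3.00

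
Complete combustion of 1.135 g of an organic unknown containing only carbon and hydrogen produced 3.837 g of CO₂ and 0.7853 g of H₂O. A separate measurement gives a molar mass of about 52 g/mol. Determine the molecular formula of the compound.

C4H4

mol C = 3.837 g CO₂ ÷ 44.009 g/mol = 0.087187 mol
mol H = 2 × 0.7853 g H₂O ÷ 18.015 g/mol = 0.087183 mol
Divide by the smallest (0.087183 mol): C 1.000, H 1.000
Empirical formula: CH
Empirical-formula mass = 13.02 g/mol; 52 ÷ 13.02 ≈ 4, so the molecular formula is C4H4.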